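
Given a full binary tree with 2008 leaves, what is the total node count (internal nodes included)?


Leaf nodes (terminals): 2008
Internal nodes = n - 1 = 2008 - 1 = 2007
Total = leaves + internal = 2008 + 2007 = 4015

4015


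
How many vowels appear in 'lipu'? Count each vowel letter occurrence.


Scanning each character of 'lipu':
  Position 1: 'l' -> consonant (running count: 0)
  Position 2: 'i' -> vowel (running count: 1)
  Position 3: 'p' -> consonant (running count: 1)
  Position 4: 'u' -> vowel (running count: 2)
Total vowels: 2

2


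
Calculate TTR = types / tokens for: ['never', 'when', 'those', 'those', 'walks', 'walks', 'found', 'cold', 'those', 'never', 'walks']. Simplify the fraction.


Tokens: 11
Unique types: ('cold', 'found', 'never', 'those', 'walks', 'when') = 6
TTR = 6/11
Already in lowest terms.

6/11


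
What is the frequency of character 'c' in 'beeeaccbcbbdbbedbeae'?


Scanning 'beeeaccbcbbdbbedbeae' for 'c':
  Position 5: 'c' -> MATCH (count: 1)
  Position 6: 'c' -> MATCH (count: 2)
  Position 8: 'c' -> MATCH (count: 3)
Total occurrences of 'c': 3

3


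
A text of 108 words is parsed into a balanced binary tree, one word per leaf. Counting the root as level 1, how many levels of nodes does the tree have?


In a balanced binary tree with n leaves the deepest leaf is ceil(log2(n)) edges below the root,
so counting node levels inclusive of root and leaves gives ceil(log2(n)) + 1 levels.
log2(108) = 6.7549
ceil(6.7549) = 7
levels = 7 + 1 = 8

8


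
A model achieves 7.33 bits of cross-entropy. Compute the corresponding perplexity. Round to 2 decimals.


Perplexity formula: PP = 2^H
H = 7.33
PP = 2^7.33
Decompose: 2^7.33 = 2^7 * 2^0.33
2^7 = 128, 2^0.33 ~ 1.2570134
PP ~ 128 * 1.2570134 = 160.8977152
Rounded to 2 decimals: 160.90

160.90


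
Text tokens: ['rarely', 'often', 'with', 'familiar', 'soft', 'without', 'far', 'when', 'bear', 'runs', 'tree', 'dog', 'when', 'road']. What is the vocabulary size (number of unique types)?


Listing all tokens and tracking unique types:
  Token 1: 'rarely' -> NEW (unique so far: 1)
  Token 2: 'often' -> NEW (unique so far: 2)
  Token 3: 'with' -> NEW (unique so far: 3)
  Token 4: 'familiar' -> NEW (unique so far: 4)
  Token 5: 'soft' -> NEW (unique so far: 5)
  Token 6: 'without' -> NEW (unique so far: 6)
  Token 7: 'far' -> NEW (unique so far: 7)
  Token 8: 'when' -> NEW (unique so far: 8)
  Token 9: 'bear' -> NEW (unique so far: 9)
  Token 10: 'runs' -> NEW (unique so far: 10)
  Token 11: 'tree' -> NEW (unique so far: 11)
  Token 12: 'dog' -> NEW (unique so far: 12)
  Token 13: 'when' -> duplicate (unique so far: 12)
  Token 14: 'road' -> NEW (unique so far: 13)
Unique types: ('bear', 'dog', 'familiar', 'far', 'often', 'rarely', 'road', 'runs', 'soft', 'tree', 'when', 'with', 'without')
Vocabulary size: 13

13


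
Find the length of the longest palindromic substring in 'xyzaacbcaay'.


Scanning 'xyzaacbcaay' for palindromic substrings.
Substring at positions 3-9: 'aacbcaa'.
Check: reverse('aacbcaa') = 'aacbcaa' -> palindrome confirmed.
Neighbouring characters ('z' / 'y') break symmetry, so it cannot extend further.
No longer palindromic substring exists; longest length = 7

7


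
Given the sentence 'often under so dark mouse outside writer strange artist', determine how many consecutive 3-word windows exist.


Word trigrams from [9] words:
  Trigram 1: (often under so)
  Trigram 2: (under so dark)
  Trigram 3: (so dark mouse)
  Trigram 4: (dark mouse outside)
  Trigram 5: (mouse outside writer)
  Trigram 6: (outside writer strange)
  Trigram 7: (writer strange artist)
Total word trigrams: 9 - 2 = 7

7


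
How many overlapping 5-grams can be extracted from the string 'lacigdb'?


String 'lacigdb' has length L = 7.
Number of overlapping n-grams = L - n + 1
Substituting: 7 - 5 + 1 = 3

3


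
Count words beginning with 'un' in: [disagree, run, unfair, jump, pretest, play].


Checking each word for prefix 'un':
  'disagree' -> no (count: 0)
  'run' -> no (count: 0)
  'unfair' -> YES, starts with 'un' (count: 1)
  'jump' -> no (count: 1)
  'pretest' -> no (count: 1)
  'play' -> no (count: 1)
Total with prefix 'un': 1

1


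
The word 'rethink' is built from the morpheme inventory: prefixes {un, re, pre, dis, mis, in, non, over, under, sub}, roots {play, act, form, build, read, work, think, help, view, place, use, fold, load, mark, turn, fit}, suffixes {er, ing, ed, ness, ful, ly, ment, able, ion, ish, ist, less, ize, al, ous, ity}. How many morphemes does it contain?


Segmenting 'rethink' against the inventory:
  're' -> prefix (morpheme 1)
  'think' -> root (morpheme 2)
Total morphemes: 2

2


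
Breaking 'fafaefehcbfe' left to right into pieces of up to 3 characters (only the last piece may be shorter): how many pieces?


'fafaefehcbfe' has 12 characters.
Chunking with max size 3:
  Chunk 1: 'faf' (positions 0-2)
  Chunk 2: 'aef' (positions 3-5)
  Chunk 3: 'ehc' (positions 6-8)
  Chunk 4: 'bfe' (positions 9-11)
Total chunks: ceil(12 / 3) = 4

4


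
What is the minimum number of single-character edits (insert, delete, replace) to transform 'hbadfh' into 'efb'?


Building DP table for s1='hbadfh' (len 6) and s2='efb' (len 3):
       e  f  b
    0  1  2  3
  h 1  1  2  3
  b 2  2  2  2
  a 3  3  3  3
  d 4  4  4  4
  f 5  5  4  5
  h 6  6  5  5
Edit distance = dp[6][3] = 5

5


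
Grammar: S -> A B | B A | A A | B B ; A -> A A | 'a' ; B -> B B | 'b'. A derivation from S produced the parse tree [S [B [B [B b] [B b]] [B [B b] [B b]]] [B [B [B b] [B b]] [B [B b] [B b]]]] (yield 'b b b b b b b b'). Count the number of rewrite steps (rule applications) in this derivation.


Every bracketed nonterminal node [X ...] in the tree is produced by exactly one rule application.
Reading the tree off as a leftmost derivation:
  Step 1: S  =>  B B   (applied S -> B B)
  Step 2: B B  =>  B B B   (applied B -> B B)
  Step 3: B B B  =>  B B B B   (applied B -> B B)
  Step 4: B B B B  =>  b B B B   (applied B -> b)
  Step 5: b B B B  =>  b b B B   (applied B -> b)
  Step 6: b b B B  =>  b b B B B   (applied B -> B B)
  Step 7: b b B B B  =>  b b b B B   (applied B -> b)
  Step 8: b b b B B  =>  b b b b B   (applied B -> b)
  Step 9: b b b b B  =>  b b b b B B   (applied B -> B B)
  Step 10: b b b b B B  =>  b b b b B B B   (applied B -> B B)
  Step 11: b b b b B B B  =>  b b b b b B B   (applied B -> b)
  Step 12: b b b b b B B  =>  b b b b b b B   (applied B -> b)
  Step 13: b b b b b b B  =>  b b b b b b B B   (applied B -> B B)
  Step 14: b b b b b b B B  =>  b b b b b b b B   (applied B -> b)
  Step 15: b b b b b b b B  =>  b b b b b b b b   (applied B -> b)
Final yield: b b b b b b b b
Total rewrite steps: 15

15


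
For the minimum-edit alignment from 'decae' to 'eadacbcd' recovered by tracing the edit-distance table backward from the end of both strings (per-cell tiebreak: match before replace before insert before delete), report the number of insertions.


Edit distance = 6. Backtracking from cell (5, 8) with preference match > replace > insert > delete,
then listing the resulting alignment 'decae' -> 'eadacbcd' left to right:
  Step 1: insert 'e' [insertion #1]
  Step 2: insert 'a' [insertion #2]
  Step 3: keep 'd'
  Step 4: replace e->a
  Step 5: keep 'c'
  Step 6: insert 'b' [insertion #3]
  Step 7: replace a->c
  Step 8: replace e->d
Total insertions: 3

3


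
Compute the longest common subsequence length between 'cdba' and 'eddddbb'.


DP table for LCS of 'cdba' and 'eddddbb':
       e  d  d  d  d  b  b
    0  0  0  0  0  0  0  0
  c 0  0  0  0  0  0  0  0
  d 0  0  1  1  1  1  1  1
  b 0  0  1  1  1  1  2  2
  a 0  0  1  1  1  1  2  2
LCS: 'db'
LCS length = 2

2


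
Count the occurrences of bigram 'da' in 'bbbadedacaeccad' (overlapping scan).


Scanning 'bbbadedacaeccad' for bigram 'da':
  Position 0: 'bb' -> no
  Position 1: 'bb' -> no
  Position 2: 'ba' -> no
  Position 3: 'ad' -> no
  Position 4: 'de' -> no
  Position 5: 'ed' -> no
  Position 6: 'da' -> MATCH
  Position 7: 'ac' -> no
  Position 8: 'ca' -> no
  Position 9: 'ae' -> no
  Position 10: 'ec' -> no
  Position 11: 'cc' -> no
  Position 12: 'ca' -> no
  Position 13: 'ad' -> no
Total matches: 1

1


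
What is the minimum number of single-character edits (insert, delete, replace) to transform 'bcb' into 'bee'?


Building DP table for s1='bcb' (len 3) and s2='bee' (len 3):
       b  e  e
    0  1  2  3
  b 1  0  1  2
  c 2  1  1  2
  b 3  2  2  2
Edit distance = dp[3][3] = 2

2


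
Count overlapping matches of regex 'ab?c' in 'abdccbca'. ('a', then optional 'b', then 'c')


Pattern: ab?c means 'a', then optional 'b', then 'c'.
Scanning 'abdccbca' position-by-position:
  Pos 0: window 'abd' -> no
  Pos 1: window 'bdc' -> no
  Pos 2: window 'dcc' -> no
  Pos 3: window 'ccb' -> no
  Pos 4: window 'cbc' -> no
  Pos 5: window 'bca' -> no
  Pos 6: window 'ca' -> no
  Pos 7: window 'a' -> no
Total matches: 0

0


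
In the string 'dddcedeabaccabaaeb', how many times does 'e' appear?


Scanning 'dddcedeabaccabaaeb' for 'e':
  Position 4: 'e' -> MATCH (count: 1)
  Position 6: 'e' -> MATCH (count: 2)
  Position 16: 'e' -> MATCH (count: 3)
Total occurrences of 'e': 3

3


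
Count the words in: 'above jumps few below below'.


Counting words by splitting on spaces:
  Word 1: 'above'
  Word 2: 'jumps'
  Word 3: 'few'
  Word 4: 'below'
  Word 5: 'below'
Total words: 5

5


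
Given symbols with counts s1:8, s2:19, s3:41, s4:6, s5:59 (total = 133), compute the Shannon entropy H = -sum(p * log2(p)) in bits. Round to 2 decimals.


Computing entropy H = -sum(p_i * log2(p_i)):
  s1: p = 8/133 = 0.0602, -p*log2(p) = 0.2439
  s2: p = 19/133 = 0.1429, -p*log2(p) = 0.4011
  s3: p = 41/133 = 0.3083, -p*log2(p) = 0.5234
  s4: p = 6/133 = 0.0451, -p*log2(p) = 0.2017
  s5: p = 59/133 = 0.4436, -p*log2(p) = 0.5202
H = sum of terms = 1.8903
Rounded to 2 decimals: 1.89

1.89


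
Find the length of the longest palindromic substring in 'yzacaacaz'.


Scanning 'yzacaacaz' for palindromic substrings.
Substring at positions 1-8: 'zacaacaz'.
Check: reverse('zacaacaz') = 'zacaacaz' -> palindrome confirmed.
Neighbouring characters ('y' / '-') break symmetry, so it cannot extend further.
No longer palindromic substring exists; longest length = 8

8


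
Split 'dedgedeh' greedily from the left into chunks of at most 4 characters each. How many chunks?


'dedgedeh' has 8 characters.
Chunking with max size 4:
  Chunk 1: 'dedg' (positions 0-3)
  Chunk 2: 'edeh' (positions 4-7)
Total chunks: ceil(8 / 4) = 2

2


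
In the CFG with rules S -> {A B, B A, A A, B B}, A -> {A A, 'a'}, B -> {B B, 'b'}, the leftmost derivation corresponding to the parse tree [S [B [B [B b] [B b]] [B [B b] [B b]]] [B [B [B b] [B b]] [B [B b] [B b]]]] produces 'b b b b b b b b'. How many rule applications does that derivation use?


Every bracketed nonterminal node [X ...] in the tree is produced by exactly one rule application.
Reading the tree off as a leftmost derivation:
  Step 1: S  =>  B B   (applied S -> B B)
  Step 2: B B  =>  B B B   (applied B -> B B)
  Step 3: B B B  =>  B B B B   (applied B -> B B)
  Step 4: B B B B  =>  b B B B   (applied B -> b)
  Step 5: b B B B  =>  b b B B   (applied B -> b)
  Step 6: b b B B  =>  b b B B B   (applied B -> B B)
  Step 7: b b B B B  =>  b b b B B   (applied B -> b)
  Step 8: b b b B B  =>  b b b b B   (applied B -> b)
  Step 9: b b b b B  =>  b b b b B B   (applied B -> B B)
  Step 10: b b b b B B  =>  b b b b B B B   (applied B -> B B)
  Step 11: b b b b B B B  =>  b b b b b B B   (applied B -> b)
  Step 12: b b b b b B B  =>  b b b b b b B   (applied B -> b)
  Step 13: b b b b b b B  =>  b b b b b b B B   (applied B -> B B)
  Step 14: b b b b b b B B  =>  b b b b b b b B   (applied B -> b)
  Step 15: b b b b b b b B  =>  b b b b b b b b   (applied B -> b)
Final yield: b b b b b b b b
Total rewrite steps: 15

15


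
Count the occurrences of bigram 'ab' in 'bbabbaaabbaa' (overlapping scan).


Scanning 'bbabbaaabbaa' for bigram 'ab':
  Position 0: 'bb' -> no
  Position 1: 'ba' -> no
  Position 2: 'ab' -> MATCH
  Position 3: 'bb' -> no
  Position 4: 'ba' -> no
  Position 5: 'aa' -> no
  Position 6: 'aa' -> no
  Position 7: 'ab' -> MATCH
  Position 8: 'bb' -> no
  Position 9: 'ba' -> no
  Position 10: 'aa' -> no
Total matches: 2

2


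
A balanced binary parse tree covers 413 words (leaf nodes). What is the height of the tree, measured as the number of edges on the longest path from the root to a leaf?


In a balanced binary tree with n leaves the deepest leaf is ceil(log2(n)) edges below the root.
log2(413) = 8.6900
ceil(8.6900) = 9
height (edges) = 9

9


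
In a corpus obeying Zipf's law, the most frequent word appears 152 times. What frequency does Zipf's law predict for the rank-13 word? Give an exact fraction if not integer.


Zipf's law: freq(rank) = f1 / rank
f1 = 152, rank = 13
freq = 152 / 13
GCD(152, 13) = 1
Simplified: 152/13

152/13


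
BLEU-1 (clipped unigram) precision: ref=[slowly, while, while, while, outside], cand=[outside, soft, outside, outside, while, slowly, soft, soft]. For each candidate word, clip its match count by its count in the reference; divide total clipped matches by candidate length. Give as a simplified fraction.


Reference word counts: {'outside': 1, 'slowly': 1, 'while': 3}
Checking each candidate word (with clipping):
  'outside' -> in reference (ref count 1, used 1/1) -> match (matches: 1)
  'soft' -> not in reference -> no match (matches: 1)
  'outside' -> ref count 1 already used up (1/1) -> clipped, no match (matches: 1)
  'outside' -> ref count 1 already used up (1/1) -> clipped, no match (matches: 1)
  'while' -> in reference (ref count 3, used 1/3) -> match (matches: 2)
  'slowly' -> in reference (ref count 1, used 1/1) -> match (matches: 3)
  'soft' -> not in reference -> no match (matches: 3)
  'soft' -> not in reference -> no match (matches: 3)
Clipped matches: 3, Candidate length: 8
Precision = 3/8

3/8


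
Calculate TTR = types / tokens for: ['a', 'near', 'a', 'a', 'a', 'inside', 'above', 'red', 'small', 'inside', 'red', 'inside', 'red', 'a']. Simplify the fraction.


Tokens: 14
Unique types: ('a', 'above', 'inside', 'near', 'red', 'small') = 6
TTR = 6/14
Simplify: divide both by 2 -> 3/7
TTR = 3/7

3/7


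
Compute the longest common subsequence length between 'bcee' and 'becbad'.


DP table for LCS of 'bcee' and 'becbad':
       b  e  c  b  a  d
    0  0  0  0  0  0  0
  b 0  1  1  1  1  1  1
  c 0  1  1  2  2  2  2
  e 0  1  2  2  2  2  2
  e 0  1  2  2  2  2  2
LCS: 'bc'
LCS length = 2

2


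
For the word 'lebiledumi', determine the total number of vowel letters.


Scanning each character of 'lebiledumi':
  Position 1: 'l' -> consonant (running count: 0)
  Position 2: 'e' -> vowel (running count: 1)
  Position 3: 'b' -> consonant (running count: 1)
  Position 4: 'i' -> vowel (running count: 2)
  Position 5: 'l' -> consonant (running count: 2)
  Position 6: 'e' -> vowel (running count: 3)
  Position 7: 'd' -> consonant (running count: 3)
  Position 8: 'u' -> vowel (running count: 4)
  Position 9: 'm' -> consonant (running count: 4)
  Position 10: 'i' -> vowel (running count: 5)
Total vowels: 5

5


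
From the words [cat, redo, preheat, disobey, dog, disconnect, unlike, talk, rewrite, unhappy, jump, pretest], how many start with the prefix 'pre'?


Checking each word for prefix 'pre':
  'cat' -> no (count: 0)
  'redo' -> no (count: 0)
  'preheat' -> YES, starts with 'pre' (count: 1)
  'disobey' -> no (count: 1)
  'dog' -> no (count: 1)
  'disconnect' -> no (count: 1)
  'unlike' -> no (count: 1)
  'talk' -> no (count: 1)
  'rewrite' -> no (count: 1)
  'unhappy' -> no (count: 1)
  'jump' -> no (count: 1)
  'pretest' -> YES, starts with 'pre' (count: 2)
Total with prefix 'pre': 2

2


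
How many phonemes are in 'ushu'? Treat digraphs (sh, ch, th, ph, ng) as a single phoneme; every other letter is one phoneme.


Parsing 'ushu' greedily, digraphs first:
  'u' -> vowel phoneme (phonemes so far: 1)
  'sh' -> digraph (1 consonant phoneme) (phonemes so far: 2)
  'u' -> vowel phoneme (phonemes so far: 3)
Total phonemes: 3

3


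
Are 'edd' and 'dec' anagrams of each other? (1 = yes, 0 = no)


Sort characters of 'edd': 'dde'
Sort characters of 'dec': 'cde'
Sorted forms differ -> they are NOT anagrams
Result: 0

0


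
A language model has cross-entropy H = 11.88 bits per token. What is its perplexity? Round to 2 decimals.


Perplexity formula: PP = 2^H
H = 11.88
PP = 2^11.88
Decompose: 2^11.88 = 2^11 * 2^0.88
2^11 = 2048, 2^0.88 ~ 1.8403753
PP ~ 2048 * 1.8403753 = 3769.0886144
Rounded to 2 decimals: 3769.09

3769.09


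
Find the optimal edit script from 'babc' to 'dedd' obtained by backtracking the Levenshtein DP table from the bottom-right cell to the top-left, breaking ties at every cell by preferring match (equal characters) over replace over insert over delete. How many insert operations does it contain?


Edit distance = 4. Backtracking from cell (4, 4) with preference match > replace > insert > delete,
then listing the resulting alignment 'babc' -> 'dedd' left to right:
  Step 1: replace b->d
  Step 2: replace a->e
  Step 3: replace b->d
  Step 4: replace c->d
Total insertions: 0

0


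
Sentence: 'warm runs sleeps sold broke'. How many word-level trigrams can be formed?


Word trigrams from [5] words:
  Trigram 1: (warm runs sleeps)
  Trigram 2: (runs sleeps sold)
  Trigram 3: (sleeps sold broke)
Total word trigrams: 5 - 2 = 3

3


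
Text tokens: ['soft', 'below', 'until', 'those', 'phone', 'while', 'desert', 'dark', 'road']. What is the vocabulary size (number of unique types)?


Listing all tokens and tracking unique types:
  Token 1: 'soft' -> NEW (unique so far: 1)
  Token 2: 'below' -> NEW (unique so far: 2)
  Token 3: 'until' -> NEW (unique so far: 3)
  Token 4: 'those' -> NEW (unique so far: 4)
  Token 5: 'phone' -> NEW (unique so far: 5)
  Token 6: 'while' -> NEW (unique so far: 6)
  Token 7: 'desert' -> NEW (unique so far: 7)
  Token 8: 'dark' -> NEW (unique so far: 8)
  Token 9: 'road' -> NEW (unique so far: 9)
Unique types: ('below', 'dark', 'desert', 'phone', 'road', 'soft', 'those', 'until', 'while')
Vocabulary size: 9

9


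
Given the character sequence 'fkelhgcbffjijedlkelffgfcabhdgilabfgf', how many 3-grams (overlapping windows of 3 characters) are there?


String 'fkelhgcbffjijedlkelffgfcabhdgilabfgf' has length L = 36.
Number of overlapping n-grams = L - n + 1
Substituting: 36 - 3 + 1 = 34

34


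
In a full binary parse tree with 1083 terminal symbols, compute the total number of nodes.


Leaf nodes (terminals): 1083
Internal nodes = n - 1 = 1083 - 1 = 1082
Total = leaves + internal = 1083 + 1082 = 2165

2165


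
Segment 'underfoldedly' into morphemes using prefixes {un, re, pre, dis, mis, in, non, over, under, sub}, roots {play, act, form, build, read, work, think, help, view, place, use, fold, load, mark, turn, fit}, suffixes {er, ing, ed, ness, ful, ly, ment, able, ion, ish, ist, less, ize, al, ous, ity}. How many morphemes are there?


Segmenting 'underfoldedly' against the inventory:
  'under' -> prefix (morpheme 1)
  'fold' -> root (morpheme 2)
  'ed' -> suffix (morpheme 3)
  'ly' -> suffix (morpheme 4)
Total morphemes: 4

4


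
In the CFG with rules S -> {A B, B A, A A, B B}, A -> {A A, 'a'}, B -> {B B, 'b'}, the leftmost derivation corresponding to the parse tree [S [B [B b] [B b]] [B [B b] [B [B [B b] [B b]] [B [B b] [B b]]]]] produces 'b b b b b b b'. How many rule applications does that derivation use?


Every bracketed nonterminal node [X ...] in the tree is produced by exactly one rule application.
Reading the tree off as a leftmost derivation:
  Step 1: S  =>  B B   (applied S -> B B)
  Step 2: B B  =>  B B B   (applied B -> B B)
  Step 3: B B B  =>  b B B   (applied B -> b)
  Step 4: b B B  =>  b b B   (applied B -> b)
  Step 5: b b B  =>  b b B B   (applied B -> B B)
  Step 6: b b B B  =>  b b b B   (applied B -> b)
  Step 7: b b b B  =>  b b b B B   (applied B -> B B)
  Step 8: b b b B B  =>  b b b B B B   (applied B -> B B)
  Step 9: b b b B B B  =>  b b b b B B   (applied B -> b)
  Step 10: b b b b B B  =>  b b b b b B   (applied B -> b)
  Step 11: b b b b b B  =>  b b b b b B B   (applied B -> B B)
  Step 12: b b b b b B B  =>  b b b b b b B   (applied B -> b)
  Step 13: b b b b b b B  =>  b b b b b b b   (applied B -> b)
Final yield: b b b b b b b
Total rewrite steps: 13

13


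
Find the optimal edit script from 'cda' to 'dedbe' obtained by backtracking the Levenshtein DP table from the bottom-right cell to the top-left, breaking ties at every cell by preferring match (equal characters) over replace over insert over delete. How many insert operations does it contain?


Edit distance = 4. Backtracking from cell (3, 5) with preference match > replace > insert > delete,
then listing the resulting alignment 'cda' -> 'dedbe' left to right:
  Step 1: insert 'd' [insertion #1]
  Step 2: replace c->e
  Step 3: keep 'd'
  Step 4: insert 'b' [insertion #2]
  Step 5: replace a->e
Total insertions: 2

2


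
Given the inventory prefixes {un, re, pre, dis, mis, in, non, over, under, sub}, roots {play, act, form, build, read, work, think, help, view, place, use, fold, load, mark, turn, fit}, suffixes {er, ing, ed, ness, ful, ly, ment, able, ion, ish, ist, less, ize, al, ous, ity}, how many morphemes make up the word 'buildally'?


Segmenting 'buildally' against the inventory:
  'build' -> root (morpheme 1)
  'al' -> suffix (morpheme 2)
  'ly' -> suffix (morpheme 3)
Total morphemes: 3

3


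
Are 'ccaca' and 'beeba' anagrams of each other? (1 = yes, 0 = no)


Sort characters of 'ccaca': 'aaccc'
Sort characters of 'beeba': 'abbee'
Sorted forms differ -> they are NOT anagrams
Result: 0

0


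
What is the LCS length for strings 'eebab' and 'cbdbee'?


DP table for LCS of 'eebab' and 'cbdbee':
       c  b  d  b  e  e
    0  0  0  0  0  0  0
  e 0  0  0  0  0  1  1
  e 0  0  0  0  0  1  2
  b 0  0  1  1  1  1  2
  a 0  0  1  1  1  1  2
  b 0  0  1  1  2  2  2
LCS: 'ee'
LCS length = 2

2


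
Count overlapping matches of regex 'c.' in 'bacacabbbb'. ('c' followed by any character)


Pattern: c. means 'c' followed by any character.
Scanning 'bacacabbbb' position-by-position:
  Pos 0: window 'ba' -> no
  Pos 1: window 'ac' -> no
  Pos 2: window 'ca' -> MATCH
  Pos 3: window 'ac' -> no
  Pos 4: window 'ca' -> MATCH
  Pos 5: window 'ab' -> no
  Pos 6: window 'bb' -> no
  Pos 7: window 'bb' -> no
  Pos 8: window 'bb' -> no
  Pos 9: window 'b' -> no
Total matches: 2

2


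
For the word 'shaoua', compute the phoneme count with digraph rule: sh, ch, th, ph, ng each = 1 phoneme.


Parsing 'shaoua' greedily, digraphs first:
  'sh' -> digraph (1 consonant phoneme) (phonemes so far: 1)
  'a' -> vowel phoneme (phonemes so far: 2)
  'o' -> vowel phoneme (phonemes so far: 3)
  'u' -> vowel phoneme (phonemes so far: 4)
  'a' -> vowel phoneme (phonemes so far: 5)
Total phonemes: 5

5


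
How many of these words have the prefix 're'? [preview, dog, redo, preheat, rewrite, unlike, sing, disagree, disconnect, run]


Checking each word for prefix 're':
  'preview' -> no (count: 0)
  'dog' -> no (count: 0)
  'redo' -> YES, starts with 're' (count: 1)
  'preheat' -> no (count: 1)
  'rewrite' -> YES, starts with 're' (count: 2)
  'unlike' -> no (count: 2)
  'sing' -> no (count: 2)
  'disagree' -> no (count: 2)
  'disconnect' -> no (count: 2)
  'run' -> no (count: 2)
Total with prefix 're': 2

2


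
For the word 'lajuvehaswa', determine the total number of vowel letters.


Scanning each character of 'lajuvehaswa':
  Position 1: 'l' -> consonant (running count: 0)
  Position 2: 'a' -> vowel (running count: 1)
  Position 3: 'j' -> consonant (running count: 1)
  Position 4: 'u' -> vowel (running count: 2)
  Position 5: 'v' -> consonant (running count: 2)
  Position 6: 'e' -> vowel (running count: 3)
  Position 7: 'h' -> consonant (running count: 3)
  Position 8: 'a' -> vowel (running count: 4)
  Position 9: 's' -> consonant (running count: 4)
  Position 10: 'w' -> consonant (running count: 4)
  Position 11: 'a' -> vowel (running count: 5)
Total vowels: 5

5


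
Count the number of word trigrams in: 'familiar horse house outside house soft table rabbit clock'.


Word trigrams from [9] words:
  Trigram 1: (familiar horse house)
  Trigram 2: (horse house outside)
  Trigram 3: (house outside house)
  Trigram 4: (outside house soft)
  Trigram 5: (house soft table)
  Trigram 6: (soft table rabbit)
  Trigram 7: (table rabbit clock)
Total word trigrams: 9 - 2 = 7

7


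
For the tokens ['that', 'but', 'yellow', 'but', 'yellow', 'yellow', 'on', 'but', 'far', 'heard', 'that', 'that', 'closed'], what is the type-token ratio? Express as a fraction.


Tokens: 13
Unique types: ('but', 'closed', 'far', 'heard', 'on', 'that', 'yellow') = 7
TTR = 7/13
Already in lowest terms.

7/13


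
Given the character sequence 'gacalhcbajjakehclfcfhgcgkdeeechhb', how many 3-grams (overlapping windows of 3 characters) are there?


String 'gacalhcbajjakehclfcfhgcgkdeeechhb' has length L = 33.
Number of overlapping n-grams = L - n + 1
Substituting: 33 - 3 + 1 = 31

31


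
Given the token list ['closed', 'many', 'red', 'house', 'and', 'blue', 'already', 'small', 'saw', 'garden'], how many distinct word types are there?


Listing all tokens and tracking unique types:
  Token 1: 'closed' -> NEW (unique so far: 1)
  Token 2: 'many' -> NEW (unique so far: 2)
  Token 3: 'red' -> NEW (unique so far: 3)
  Token 4: 'house' -> NEW (unique so far: 4)
  Token 5: 'and' -> NEW (unique so far: 5)
  Token 6: 'blue' -> NEW (unique so far: 6)
  Token 7: 'already' -> NEW (unique so far: 7)
  Token 8: 'small' -> NEW (unique so far: 8)
  Token 9: 'saw' -> NEW (unique so far: 9)
  Token 10: 'garden' -> NEW (unique so far: 10)
Unique types: ('already', 'and', 'blue', 'closed', 'garden', 'house', 'many', 'red', 'saw', 'small')
Vocabulary size: 10

10


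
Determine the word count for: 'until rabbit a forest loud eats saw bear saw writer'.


Counting words by splitting on spaces:
  Word 1: 'until'
  Word 2: 'rabbit'
  Word 3: 'a'
  Word 4: 'forest'
  Word 5: 'loud'
  Word 6: 'eats'
  Word 7: 'saw'
  Word 8: 'bear'
  Word 9: 'saw'
  Word 10: 'writer'
Total words: 10

10


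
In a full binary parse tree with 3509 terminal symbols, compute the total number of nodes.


Leaf nodes (terminals): 3509
Internal nodes = n - 1 = 3509 - 1 = 3508
Total = leaves + internal = 3509 + 3508 = 7017

7017


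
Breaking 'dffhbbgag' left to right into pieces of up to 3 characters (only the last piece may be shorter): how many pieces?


'dffhbbgag' has 9 characters.
Chunking with max size 3:
  Chunk 1: 'dff' (positions 0-2)
  Chunk 2: 'hbb' (positions 3-5)
  Chunk 3: 'gag' (positions 6-8)
Total chunks: ceil(9 / 3) = 3

3


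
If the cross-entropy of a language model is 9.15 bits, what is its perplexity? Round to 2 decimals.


Perplexity formula: PP = 2^H
H = 9.15
PP = 2^9.15
Decompose: 2^9.15 = 2^9 * 2^0.15
2^9 = 512, 2^0.15 ~ 1.1095695
PP ~ 512 * 1.1095695 = 568.0995840
Rounded to 2 decimals: 568.10

568.10


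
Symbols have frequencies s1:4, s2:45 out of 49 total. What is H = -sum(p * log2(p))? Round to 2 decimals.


Computing entropy H = -sum(p_i * log2(p_i)):
  s1: p = 4/49 = 0.0816, -p*log2(p) = 0.2951
  s2: p = 45/49 = 0.9184, -p*log2(p) = 0.1128
H = sum of terms = 0.4079
Rounded to 2 decimals: 0.41

0.41


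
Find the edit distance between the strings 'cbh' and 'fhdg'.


Building DP table for s1='cbh' (len 3) and s2='fhdg' (len 4):
       f  h  d  g
    0  1  2  3  4
  c 1  1  2  3  4
  b 2  2  2  3  4
  h 3  3  2  3  4
Edit distance = dp[3][4] = 4

4


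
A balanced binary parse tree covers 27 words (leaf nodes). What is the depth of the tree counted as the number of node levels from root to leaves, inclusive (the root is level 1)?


In a balanced binary tree with n leaves the deepest leaf is ceil(log2(n)) edges below the root,
so counting node levels inclusive of root and leaves gives ceil(log2(n)) + 1 levels.
log2(27) = 4.7549
ceil(4.7549) = 5
levels = 5 + 1 = 6

6


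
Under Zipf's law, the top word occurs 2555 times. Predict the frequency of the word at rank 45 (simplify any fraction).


Zipf's law: freq(rank) = f1 / rank
f1 = 2555, rank = 45
freq = 2555 / 45
GCD(2555, 45) = 5
Simplified: 511/9

511/9


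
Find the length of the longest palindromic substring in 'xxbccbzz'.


Scanning 'xxbccbzz' for palindromic substrings.
Substring at positions 2-5: 'bccb'.
Check: reverse('bccb') = 'bccb' -> palindrome confirmed.
Neighbouring characters ('x' / 'z') break symmetry, so it cannot extend further.
No longer palindromic substring exists; longest length = 4

4


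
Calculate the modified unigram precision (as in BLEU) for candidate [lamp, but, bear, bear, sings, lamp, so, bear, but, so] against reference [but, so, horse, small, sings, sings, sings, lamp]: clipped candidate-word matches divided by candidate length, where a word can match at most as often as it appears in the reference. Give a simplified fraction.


Reference word counts: {'but': 1, 'horse': 1, 'lamp': 1, 'sings': 3, 'small': 1, 'so': 1}
Checking each candidate word (with clipping):
  'lamp' -> in reference (ref count 1, used 1/1) -> match (matches: 1)
  'but' -> in reference (ref count 1, used 1/1) -> match (matches: 2)
  'bear' -> not in reference -> no match (matches: 2)
  'bear' -> not in reference -> no match (matches: 2)
  'sings' -> in reference (ref count 3, used 1/3) -> match (matches: 3)
  'lamp' -> ref count 1 already used up (1/1) -> clipped, no match (matches: 3)
  'so' -> in reference (ref count 1, used 1/1) -> match (matches: 4)
  'bear' -> not in reference -> no match (matches: 4)
  'but' -> ref count 1 already used up (1/1) -> clipped, no match (matches: 4)
  'so' -> ref count 1 already used up (1/1) -> clipped, no match (matches: 4)
Clipped matches: 4, Candidate length: 10
Precision = 4/10 = 2/5

2/5


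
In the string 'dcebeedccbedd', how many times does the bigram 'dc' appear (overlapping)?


Scanning 'dcebeedccbedd' for bigram 'dc':
  Position 0: 'dc' -> MATCH
  Position 1: 'ce' -> no
  Position 2: 'eb' -> no
  Position 3: 'be' -> no
  Position 4: 'ee' -> no
  Position 5: 'ed' -> no
  Position 6: 'dc' -> MATCH
  Position 7: 'cc' -> no
  Position 8: 'cb' -> no
  Position 9: 'be' -> no
  Position 10: 'ed' -> no
  Position 11: 'dd' -> no
Total matches: 2

2


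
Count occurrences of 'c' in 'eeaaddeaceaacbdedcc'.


Scanning 'eeaaddeaceaacbdedcc' for 'c':
  Position 8: 'c' -> MATCH (count: 1)
  Position 12: 'c' -> MATCH (count: 2)
  Position 17: 'c' -> MATCH (count: 3)
  Position 18: 'c' -> MATCH (count: 4)
Total occurrences of 'c': 4

4


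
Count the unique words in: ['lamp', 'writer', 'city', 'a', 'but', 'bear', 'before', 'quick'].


Listing all tokens and tracking unique types:
  Token 1: 'lamp' -> NEW (unique so far: 1)
  Token 2: 'writer' -> NEW (unique so far: 2)
  Token 3: 'city' -> NEW (unique so far: 3)
  Token 4: 'a' -> NEW (unique so far: 4)
  Token 5: 'but' -> NEW (unique so far: 5)
  Token 6: 'bear' -> NEW (unique so far: 6)
  Token 7: 'before' -> NEW (unique so far: 7)
  Token 8: 'quick' -> NEW (unique so far: 8)
Unique types: ('a', 'bear', 'before', 'but', 'city', 'lamp', 'quick', 'writer')
Vocabulary size: 8

8


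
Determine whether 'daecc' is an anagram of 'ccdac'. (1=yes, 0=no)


Sort characters of 'daecc': 'accde'
Sort characters of 'ccdac': 'acccd'
Sorted forms differ -> they are NOT anagrams
Result: 0

0


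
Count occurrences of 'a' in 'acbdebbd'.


Scanning 'acbdebbd' for 'a':
  Position 0: 'a' -> MATCH (count: 1)
Total occurrences of 'a': 1

1


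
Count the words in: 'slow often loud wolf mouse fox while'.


Counting words by splitting on spaces:
  Word 1: 'slow'
  Word 2: 'often'
  Word 3: 'loud'
  Word 4: 'wolf'
  Word 5: 'mouse'
  Word 6: 'fox'
  Word 7: 'while'
Total words: 7

7


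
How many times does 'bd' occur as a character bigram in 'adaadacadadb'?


Scanning 'adaadacadadb' for bigram 'bd':
  Position 0: 'ad' -> no
  Position 1: 'da' -> no
  Position 2: 'aa' -> no
  Position 3: 'ad' -> no
  Position 4: 'da' -> no
  Position 5: 'ac' -> no
  Position 6: 'ca' -> no
  Position 7: 'ad' -> no
  Position 8: 'da' -> no
  Position 9: 'ad' -> no
  Position 10: 'db' -> no
Total matches: 0

0


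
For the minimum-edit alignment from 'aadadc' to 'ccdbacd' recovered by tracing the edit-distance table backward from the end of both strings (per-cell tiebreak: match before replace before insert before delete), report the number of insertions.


Edit distance = 5. Backtracking from cell (6, 7) with preference match > replace > insert > delete,
then listing the resulting alignment 'aadadc' -> 'ccdbacd' left to right:
  Step 1: replace a->c
  Step 2: replace a->c
  Step 3: keep 'd'
  Step 4: insert 'b' [insertion #1]
  Step 5: keep 'a'
  Step 6: replace d->c
  Step 7: replace c->d
Total insertions: 1

1


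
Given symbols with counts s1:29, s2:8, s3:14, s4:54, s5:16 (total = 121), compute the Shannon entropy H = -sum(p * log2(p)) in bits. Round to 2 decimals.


Computing entropy H = -sum(p_i * log2(p_i)):
  s1: p = 29/121 = 0.2397, -p*log2(p) = 0.4939
  s2: p = 8/121 = 0.0661, -p*log2(p) = 0.2591
  s3: p = 14/121 = 0.1157, -p*log2(p) = 0.3600
  s4: p = 54/121 = 0.4463, -p*log2(p) = 0.5195
  s5: p = 16/121 = 0.1322, -p*log2(p) = 0.3860
H = sum of terms = 2.0185
Rounded to 2 decimals: 2.02

2.02


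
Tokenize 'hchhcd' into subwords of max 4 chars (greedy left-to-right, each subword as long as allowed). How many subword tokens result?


'hchhcd' has 6 characters.
Chunking with max size 4:
  Chunk 1: 'hchh' (positions 0-3)
  Chunk 2: 'cd' (positions 4-5)
Total chunks: ceil(6 / 4) = 2

2


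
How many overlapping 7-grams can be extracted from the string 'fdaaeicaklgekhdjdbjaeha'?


String 'fdaaeicaklgekhdjdbjaeha' has length L = 23.
Number of overlapping n-grams = L - n + 1
Substituting: 23 - 7 + 1 = 17

17


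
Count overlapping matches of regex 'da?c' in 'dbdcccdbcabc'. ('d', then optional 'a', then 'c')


Pattern: da?c means 'd', then optional 'a', then 'c'.
Scanning 'dbdcccdbcabc' position-by-position:
  Pos 0: window 'dbd' -> no
  Pos 1: window 'bdc' -> no
  Pos 2: window 'dcc' -> MATCH
  Pos 3: window 'ccc' -> no
  Pos 4: window 'ccd' -> no
  Pos 5: window 'cdb' -> no
  Pos 6: window 'dbc' -> no
  Pos 7: window 'bca' -> no
  Pos 8: window 'cab' -> no
  Pos 9: window 'abc' -> no
  Pos 10: window 'bc' -> no
  Pos 11: window 'c' -> no
Total matches: 1

1


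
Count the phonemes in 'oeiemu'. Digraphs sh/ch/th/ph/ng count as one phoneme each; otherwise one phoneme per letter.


Parsing 'oeiemu' greedily, digraphs first:
  'o' -> vowel phoneme (phonemes so far: 1)
  'e' -> vowel phoneme (phonemes so far: 2)
  'i' -> vowel phoneme (phonemes so far: 3)
  'e' -> vowel phoneme (phonemes so far: 4)
  'm' -> consonant phoneme (phonemes so far: 5)
  'u' -> vowel phoneme (phonemes so far: 6)
Total phonemes: 6

6


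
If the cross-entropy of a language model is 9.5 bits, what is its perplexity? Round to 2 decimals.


Perplexity formula: PP = 2^H
H = 9.5
PP = 2^9.5
Decompose: 2^9.5 = 2^9 * 2^0.5 = 2^9 * sqrt(2)
2^9 = 512, sqrt(2) ~ 1.4142136
PP ~ 512 * 1.4142136 = 724.0773632
Rounded to 2 decimals: 724.08

724.08


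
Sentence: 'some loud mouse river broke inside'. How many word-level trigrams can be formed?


Word trigrams from [6] words:
  Trigram 1: (some loud mouse)
  Trigram 2: (loud mouse river)
  Trigram 3: (mouse river broke)
  Trigram 4: (river broke inside)
Total word trigrams: 6 - 2 = 4

4


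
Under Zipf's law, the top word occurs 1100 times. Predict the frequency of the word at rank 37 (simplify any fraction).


Zipf's law: freq(rank) = f1 / rank
f1 = 1100, rank = 37
freq = 1100 / 37
GCD(1100, 37) = 1
Simplified: 1100/37

1100/37


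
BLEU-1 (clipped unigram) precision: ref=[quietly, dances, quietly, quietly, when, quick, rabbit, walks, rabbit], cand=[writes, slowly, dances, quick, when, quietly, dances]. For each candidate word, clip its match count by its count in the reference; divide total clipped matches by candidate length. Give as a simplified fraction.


Reference word counts: {'dances': 1, 'quick': 1, 'quietly': 3, 'rabbit': 2, 'walks': 1, 'when': 1}
Checking each candidate word (with clipping):
  'writes' -> not in reference -> no match (matches: 0)
  'slowly' -> not in reference -> no match (matches: 0)
  'dances' -> in reference (ref count 1, used 1/1) -> match (matches: 1)
  'quick' -> in reference (ref count 1, used 1/1) -> match (matches: 2)
  'when' -> in reference (ref count 1, used 1/1) -> match (matches: 3)
  'quietly' -> in reference (ref count 3, used 1/3) -> match (matches: 4)
  'dances' -> ref count 1 already used up (1/1) -> clipped, no match (matches: 4)
Clipped matches: 4, Candidate length: 7
Precision = 4/7

4/7


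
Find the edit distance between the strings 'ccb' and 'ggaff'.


Building DP table for s1='ccb' (len 3) and s2='ggaff' (len 5):
       g  g  a  f  f
    0  1  2  3  4  5
  c 1  1  2  3  4  5
  c 2  2  2  3  4  5
  b 3  3  3  3  4  5
Edit distance = dp[3][5] = 5

5


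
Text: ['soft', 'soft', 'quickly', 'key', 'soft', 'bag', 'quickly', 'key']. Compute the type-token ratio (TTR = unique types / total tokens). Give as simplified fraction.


Tokens: 8
Unique types: ('bag', 'key', 'quickly', 'soft') = 4
TTR = 4/8
Simplify: divide both by 4 -> 1/2
TTR = 1/2

1/2


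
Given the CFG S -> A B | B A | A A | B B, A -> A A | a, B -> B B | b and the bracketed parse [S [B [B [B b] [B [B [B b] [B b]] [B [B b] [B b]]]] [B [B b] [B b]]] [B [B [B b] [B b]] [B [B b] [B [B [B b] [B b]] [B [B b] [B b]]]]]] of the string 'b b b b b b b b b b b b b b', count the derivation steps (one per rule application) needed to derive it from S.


Every bracketed nonterminal node [X ...] in the tree is produced by exactly one rule application.
Reading the tree off as a leftmost derivation:
  Step 1: S  =>  B B   (applied S -> B B)
  Step 2: B B  =>  B B B   (applied B -> B B)
  Step 3: B B B  =>  B B B B   (applied B -> B B)
  Step 4: B B B B  =>  b B B B   (applied B -> b)
  Step 5: b B B B  =>  b B B B B   (applied B -> B B)
  Step 6: b B B B B  =>  b B B B B B   (applied B -> B B)
  Step 7: b B B B B B  =>  b b B B B B   (applied B -> b)
  Step 8: b b B B B B  =>  b b b B B B   (applied B -> b)
  Step 9: b b b B B B  =>  b b b B B B B   (applied B -> B B)
  Step 10: b b b B B B B  =>  b b b b B B B   (applied B -> b)
  Step 11: b b b b B B B  =>  b b b b b B B   (applied B -> b)
  Step 12: b b b b b B B  =>  b b b b b B B B   (applied B -> B B)
  Step 13: b b b b b B B B  =>  b b b b b b B B   (applied B -> b)
  Step 14: b b b b b b B B  =>  b b b b b b b B   (applied B -> b)
  Step 15: b b b b b b b B  =>  b b b b b b b B B   (applied B -> B B)
  Step 16: b b b b b b b B B  =>  b b b b b b b B B B   (applied B -> B B)
  Step 17: b b b b b b b B B B  =>  b b b b b b b b B B   (applied B -> b)
  Step 18: b b b b b b b b B B  =>  b b b b b b b b b B   (applied B -> b)
  Step 19: b b b b b b b b b B  =>  b b b b b b b b b B B   (applied B -> B B)
  Step 20: b b b b b b b b b B B  =>  b b b b b b b b b b B   (applied B -> b)
  Step 21: b b b b b b b b b b B  =>  b b b b b b b b b b B B   (applied B -> B B)
  Step 22: b b b b b b b b b b B B  =>  b b b b b b b b b b B B B   (applied B -> B B)
  Step 23: b b b b b b b b b b B B B  =>  b b b b b b b b b b b B B   (applied B -> b)
  Step 24: b b b b b b b b b b b B B  =>  b b b b b b b b b b b b B   (applied B -> b)
  Step 25: b b b b b b b b b b b b B  =>  b b b b b b b b b b b b B B   (applied B -> B B)
  Step 26: b b b b b b b b b b b b B B  =>  b b b b b b b b b b b b b B   (applied B -> b)
  Step 27: b b b b b b b b b b b b b B  =>  b b b b b b b b b b b b b b   (applied B -> b)
Final yield: b b b b b b b b b b b b b b
Total rewrite steps: 27

27


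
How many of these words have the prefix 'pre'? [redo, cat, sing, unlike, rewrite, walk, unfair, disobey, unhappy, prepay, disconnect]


Checking each word for prefix 'pre':
  'redo' -> no (count: 0)
  'cat' -> no (count: 0)
  'sing' -> no (count: 0)
  'unlike' -> no (count: 0)
  'rewrite' -> no (count: 0)
  'walk' -> no (count: 0)
  'unfair' -> no (count: 0)
  'disobey' -> no (count: 0)
  'unhappy' -> no (count: 0)
  'prepay' -> YES, starts with 'pre' (count: 1)
  'disconnect' -> no (count: 1)
Total with prefix 'pre': 1

1
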